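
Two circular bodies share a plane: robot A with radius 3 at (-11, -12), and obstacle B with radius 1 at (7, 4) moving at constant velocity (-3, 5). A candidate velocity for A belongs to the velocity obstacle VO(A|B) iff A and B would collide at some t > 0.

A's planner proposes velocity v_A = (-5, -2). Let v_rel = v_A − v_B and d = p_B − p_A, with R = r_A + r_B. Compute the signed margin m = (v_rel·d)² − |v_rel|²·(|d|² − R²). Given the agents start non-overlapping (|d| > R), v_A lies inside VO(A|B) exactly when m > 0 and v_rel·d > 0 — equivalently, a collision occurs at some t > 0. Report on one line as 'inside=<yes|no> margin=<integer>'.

d = (18, 16),  |d|² = 580;  R = 3+1 = 4,  c = 580−4² = 564
v_rel = (-2, -7),  |v_rel|² = 53;  v_rel·d = (-2)·(18) + (-7)·(16) = -148
53·t² + 296·t + 564 = 0  ⇒  m = (-148)² − 53·564 = -7988
m = -7988 < 0,  v_rel·d = -148 < 0  ⇒  outside

inside=no margin=-7988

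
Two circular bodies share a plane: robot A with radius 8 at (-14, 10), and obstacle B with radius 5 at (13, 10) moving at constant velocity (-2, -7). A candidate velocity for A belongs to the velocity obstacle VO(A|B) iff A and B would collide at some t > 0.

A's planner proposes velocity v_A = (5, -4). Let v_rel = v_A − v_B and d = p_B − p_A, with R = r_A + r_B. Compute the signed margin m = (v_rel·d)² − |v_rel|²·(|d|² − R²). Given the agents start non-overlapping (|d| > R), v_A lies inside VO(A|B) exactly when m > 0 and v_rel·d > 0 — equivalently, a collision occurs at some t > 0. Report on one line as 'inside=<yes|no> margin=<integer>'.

d = (27, 0),  |d|² = 729;  R = 8+5 = 13,  c = 729−13² = 560
v_rel = (7, 3),  |v_rel|² = 58;  v_rel·d = (7)·(27) + (3)·(0) = 189
58·t² − 378·t + 560 = 0  ⇒  m = 189² − 58·560 = 3241
m = 3241 > 0,  v_rel·d = 189 > 0  ⇒  inside

inside=yes margin=3241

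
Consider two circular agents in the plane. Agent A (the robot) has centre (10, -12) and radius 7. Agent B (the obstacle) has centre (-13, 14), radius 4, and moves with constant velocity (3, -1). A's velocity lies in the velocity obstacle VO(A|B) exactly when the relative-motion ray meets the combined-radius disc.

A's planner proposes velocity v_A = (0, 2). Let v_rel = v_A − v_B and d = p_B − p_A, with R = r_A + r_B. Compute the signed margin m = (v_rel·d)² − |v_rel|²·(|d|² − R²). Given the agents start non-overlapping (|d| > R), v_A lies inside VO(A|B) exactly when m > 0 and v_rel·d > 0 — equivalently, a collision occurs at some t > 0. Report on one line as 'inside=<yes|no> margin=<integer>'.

d = (-23, 26),  |d|² = 1205;  R = 7+4 = 11,  c = 1205−11² = 1084
v_rel = (-3, 3),  |v_rel|² = 18;  v_rel·d = (-3)·(-23) + (3)·(26) = 147
18·t² − 294·t + 1084 = 0  ⇒  m = 147² − 18·1084 = 2097
m = 2097 > 0,  v_rel·d = 147 > 0  ⇒  inside

inside=yes margin=2097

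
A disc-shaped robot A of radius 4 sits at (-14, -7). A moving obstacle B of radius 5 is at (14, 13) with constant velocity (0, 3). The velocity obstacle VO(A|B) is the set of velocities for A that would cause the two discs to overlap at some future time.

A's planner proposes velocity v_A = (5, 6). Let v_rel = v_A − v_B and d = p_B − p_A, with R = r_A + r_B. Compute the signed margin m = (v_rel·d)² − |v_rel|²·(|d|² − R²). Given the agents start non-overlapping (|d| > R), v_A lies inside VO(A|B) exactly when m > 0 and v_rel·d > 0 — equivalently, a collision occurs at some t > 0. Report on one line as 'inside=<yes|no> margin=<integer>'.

d = (28, 20),  |d|² = 1184;  R = 4+5 = 9,  c = 1184−9² = 1103
v_rel = (5, 3),  |v_rel|² = 34;  v_rel·d = (5)·(28) + (3)·(20) = 200
34·t² − 400·t + 1103 = 0  ⇒  m = 200² − 34·1103 = 2498
m = 2498 > 0,  v_rel·d = 200 > 0  ⇒  inside

inside=yes margin=2498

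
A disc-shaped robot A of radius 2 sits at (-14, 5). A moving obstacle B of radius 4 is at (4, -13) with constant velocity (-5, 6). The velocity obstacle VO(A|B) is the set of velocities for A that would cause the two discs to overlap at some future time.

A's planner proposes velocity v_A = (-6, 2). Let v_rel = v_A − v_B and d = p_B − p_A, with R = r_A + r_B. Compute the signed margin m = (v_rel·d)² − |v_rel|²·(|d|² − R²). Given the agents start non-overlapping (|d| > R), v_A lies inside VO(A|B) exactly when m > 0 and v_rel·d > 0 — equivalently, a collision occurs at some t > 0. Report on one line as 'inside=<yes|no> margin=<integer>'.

d = (18, -18),  |d|² = 648;  R = 2+4 = 6,  c = 648−6² = 612
v_rel = (-1, -4),  |v_rel|² = 17;  v_rel·d = (-1)·(18) + (-4)·(-18) = 54
17·t² − 108·t + 612 = 0  ⇒  m = 54² − 17·612 = -7488
m = -7488 < 0,  v_rel·d = 54 > 0  ⇒  outside

inside=no margin=-7488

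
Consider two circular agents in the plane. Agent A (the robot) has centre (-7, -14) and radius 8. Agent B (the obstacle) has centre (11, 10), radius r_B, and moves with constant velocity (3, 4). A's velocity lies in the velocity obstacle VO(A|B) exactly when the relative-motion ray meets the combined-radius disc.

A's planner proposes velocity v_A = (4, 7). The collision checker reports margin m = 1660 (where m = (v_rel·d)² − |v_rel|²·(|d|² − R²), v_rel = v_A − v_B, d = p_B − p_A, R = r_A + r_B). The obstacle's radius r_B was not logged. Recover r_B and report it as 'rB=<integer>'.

m = 1660
d = (18, 24);  v_rel = (1, 3),  |v_rel|² = 10
v_rel×d = (1)·(24) − (3)·(18) = -30
since m = R²·10 − (-30)²:  R² = (900 + 1660) / 10 = 256
R = √256 = 16  ⇒  r_B = 16 − 8 = 8

rB=8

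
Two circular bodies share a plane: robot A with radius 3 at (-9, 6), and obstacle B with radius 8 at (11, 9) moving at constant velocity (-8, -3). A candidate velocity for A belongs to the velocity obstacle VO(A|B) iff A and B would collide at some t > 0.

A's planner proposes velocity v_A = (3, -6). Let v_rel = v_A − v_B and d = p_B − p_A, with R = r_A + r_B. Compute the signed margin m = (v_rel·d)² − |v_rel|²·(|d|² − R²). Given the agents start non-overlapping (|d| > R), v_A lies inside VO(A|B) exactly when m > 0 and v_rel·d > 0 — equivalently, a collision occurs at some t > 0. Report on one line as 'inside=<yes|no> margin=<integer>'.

d = (20, 3),  |d|² = 409;  R = 3+8 = 11,  c = 409−11² = 288
v_rel = (11, -3),  |v_rel|² = 130;  v_rel·d = (11)·(20) + (-3)·(3) = 211
130·t² − 422·t + 288 = 0  ⇒  m = 211² − 130·288 = 7081
m = 7081 > 0,  v_rel·d = 211 > 0  ⇒  inside

inside=yes margin=7081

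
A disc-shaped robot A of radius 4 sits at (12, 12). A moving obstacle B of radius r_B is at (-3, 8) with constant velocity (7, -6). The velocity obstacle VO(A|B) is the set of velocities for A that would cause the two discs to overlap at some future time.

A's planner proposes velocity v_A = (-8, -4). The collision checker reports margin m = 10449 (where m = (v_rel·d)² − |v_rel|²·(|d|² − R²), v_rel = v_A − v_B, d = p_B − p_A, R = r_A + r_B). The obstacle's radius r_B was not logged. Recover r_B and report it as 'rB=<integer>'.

m = 10449
d = (-15, -4);  v_rel = (-15, 2),  |v_rel|² = 229
v_rel×d = (-15)·(-4) − (2)·(-15) = 90
since m = R²·229 − 90²:  R² = (8100 + 10449) / 229 = 81
R = √81 = 9  ⇒  r_B = 9 − 4 = 5

rB=5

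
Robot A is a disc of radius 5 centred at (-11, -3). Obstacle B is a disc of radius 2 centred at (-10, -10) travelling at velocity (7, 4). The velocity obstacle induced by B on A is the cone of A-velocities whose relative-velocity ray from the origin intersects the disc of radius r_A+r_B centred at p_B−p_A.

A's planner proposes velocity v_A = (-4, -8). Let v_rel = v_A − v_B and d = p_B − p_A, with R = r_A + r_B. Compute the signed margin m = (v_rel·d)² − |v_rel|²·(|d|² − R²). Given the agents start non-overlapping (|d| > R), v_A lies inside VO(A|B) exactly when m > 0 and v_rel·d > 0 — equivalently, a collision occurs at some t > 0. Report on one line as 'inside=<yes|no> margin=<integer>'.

d = (1, -7),  |d|² = 50;  R = 5+2 = 7,  c = 50−7² = 1
v_rel = (-11, -12),  |v_rel|² = 265;  v_rel·d = (-11)·(1) + (-12)·(-7) = 73
265·t² − 146·t + 1 = 0  ⇒  m = 73² − 265·1 = 5064
m = 5064 > 0,  v_rel·d = 73 > 0  ⇒  inside

inside=yes margin=5064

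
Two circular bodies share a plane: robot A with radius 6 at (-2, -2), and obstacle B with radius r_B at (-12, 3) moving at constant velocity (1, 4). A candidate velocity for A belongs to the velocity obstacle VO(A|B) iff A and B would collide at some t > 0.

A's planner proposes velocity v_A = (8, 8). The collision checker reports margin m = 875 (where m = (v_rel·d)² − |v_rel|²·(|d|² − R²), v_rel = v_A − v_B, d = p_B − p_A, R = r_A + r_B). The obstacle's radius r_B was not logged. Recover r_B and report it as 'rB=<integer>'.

m = 875
d = (-10, 5);  v_rel = (7, 4),  |v_rel|² = 65
v_rel×d = (7)·(5) − (4)·(-10) = 75
since m = R²·65 − 75²:  R² = (5625 + 875) / 65 = 100
R = √100 = 10  ⇒  r_B = 10 − 6 = 4

rB=4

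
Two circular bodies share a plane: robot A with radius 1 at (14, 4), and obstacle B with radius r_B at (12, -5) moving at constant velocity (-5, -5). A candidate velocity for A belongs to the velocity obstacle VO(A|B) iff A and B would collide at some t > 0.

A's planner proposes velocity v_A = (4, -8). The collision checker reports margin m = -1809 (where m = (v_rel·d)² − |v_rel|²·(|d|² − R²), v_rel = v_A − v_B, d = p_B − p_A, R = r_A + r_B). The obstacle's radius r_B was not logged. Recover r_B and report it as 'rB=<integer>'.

m = -1809
d = (-2, -9);  v_rel = (9, -3),  |v_rel|² = 90
v_rel×d = (9)·(-9) − (-3)·(-2) = -87
since m = R²·90 − (-87)²:  R² = (7569 + -1809) / 90 = 64
R = √64 = 8  ⇒  r_B = 8 − 1 = 7

rB=7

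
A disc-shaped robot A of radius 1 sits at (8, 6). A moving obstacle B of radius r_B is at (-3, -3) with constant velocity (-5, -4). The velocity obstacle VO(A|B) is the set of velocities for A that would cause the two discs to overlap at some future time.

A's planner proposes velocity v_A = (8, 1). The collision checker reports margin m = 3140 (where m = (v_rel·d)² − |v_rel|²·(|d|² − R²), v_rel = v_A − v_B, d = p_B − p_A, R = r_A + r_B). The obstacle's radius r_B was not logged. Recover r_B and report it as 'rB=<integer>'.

m = 3140
d = (-11, -9);  v_rel = (13, 5),  |v_rel|² = 194
v_rel×d = (13)·(-9) − (5)·(-11) = -62
since m = R²·194 − (-62)²:  R² = (3844 + 3140) / 194 = 36
R = √36 = 6  ⇒  r_B = 6 − 1 = 5

rB=5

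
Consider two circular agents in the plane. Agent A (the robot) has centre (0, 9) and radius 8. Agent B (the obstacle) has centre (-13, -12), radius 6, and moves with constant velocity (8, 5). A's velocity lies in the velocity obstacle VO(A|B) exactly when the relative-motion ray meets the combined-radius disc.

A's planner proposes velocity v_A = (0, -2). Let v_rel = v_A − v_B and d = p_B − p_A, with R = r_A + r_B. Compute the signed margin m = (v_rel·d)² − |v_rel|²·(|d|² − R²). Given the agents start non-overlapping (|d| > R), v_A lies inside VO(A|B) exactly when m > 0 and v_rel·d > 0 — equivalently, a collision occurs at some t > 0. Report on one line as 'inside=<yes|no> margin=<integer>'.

d = (-13, -21),  |d|² = 610;  R = 8+6 = 14,  c = 610−14² = 414
v_rel = (-8, -7),  |v_rel|² = 113;  v_rel·d = (-8)·(-13) + (-7)·(-21) = 251
113·t² − 502·t + 414 = 0  ⇒  m = 251² − 113·414 = 16219
m = 16219 > 0,  v_rel·d = 251 > 0  ⇒  inside

inside=yes margin=16219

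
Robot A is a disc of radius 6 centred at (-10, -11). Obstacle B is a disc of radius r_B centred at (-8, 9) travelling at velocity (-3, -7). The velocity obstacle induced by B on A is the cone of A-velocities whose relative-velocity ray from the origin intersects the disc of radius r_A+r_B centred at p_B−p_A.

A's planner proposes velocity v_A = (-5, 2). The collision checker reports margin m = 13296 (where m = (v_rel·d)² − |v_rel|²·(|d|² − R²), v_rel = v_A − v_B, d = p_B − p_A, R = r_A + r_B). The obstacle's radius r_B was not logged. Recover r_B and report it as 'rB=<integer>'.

m = 13296
d = (2, 20);  v_rel = (-2, 9),  |v_rel|² = 85
v_rel×d = (-2)·(20) − (9)·(2) = -58
since m = R²·85 − (-58)²:  R² = (3364 + 13296) / 85 = 196
R = √196 = 14  ⇒  r_B = 14 − 6 = 8

rB=8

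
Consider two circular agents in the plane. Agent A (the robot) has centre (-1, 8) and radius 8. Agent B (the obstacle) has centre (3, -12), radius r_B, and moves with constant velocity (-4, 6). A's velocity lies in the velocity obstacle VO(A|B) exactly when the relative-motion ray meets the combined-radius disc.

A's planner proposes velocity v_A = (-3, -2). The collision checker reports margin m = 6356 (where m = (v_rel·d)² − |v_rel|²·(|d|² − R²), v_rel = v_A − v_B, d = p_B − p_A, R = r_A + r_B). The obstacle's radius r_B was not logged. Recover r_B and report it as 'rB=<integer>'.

m = 6356
d = (4, -20);  v_rel = (1, -8),  |v_rel|² = 65
v_rel×d = (1)·(-20) − (-8)·(4) = 12
since m = R²·65 − 12²:  R² = (144 + 6356) / 65 = 100
R = √100 = 10  ⇒  r_B = 10 − 8 = 2

rB=2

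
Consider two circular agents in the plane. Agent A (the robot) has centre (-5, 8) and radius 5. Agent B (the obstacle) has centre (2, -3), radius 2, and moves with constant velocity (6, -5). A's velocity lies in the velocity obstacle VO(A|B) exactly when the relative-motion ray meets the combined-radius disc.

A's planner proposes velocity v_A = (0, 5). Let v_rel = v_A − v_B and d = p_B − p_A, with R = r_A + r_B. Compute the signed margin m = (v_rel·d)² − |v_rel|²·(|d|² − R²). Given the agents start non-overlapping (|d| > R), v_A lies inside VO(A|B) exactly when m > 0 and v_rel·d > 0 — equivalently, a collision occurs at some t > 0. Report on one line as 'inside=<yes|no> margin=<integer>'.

d = (7, -11),  |d|² = 170;  R = 5+2 = 7,  c = 170−7² = 121
v_rel = (-6, 10),  |v_rel|² = 136;  v_rel·d = (-6)·(7) + (10)·(-11) = -152
136·t² + 304·t + 121 = 0  ⇒  m = (-152)² − 136·121 = 6648
m = 6648 > 0,  v_rel·d = -152 < 0  ⇒  outside

inside=no margin=6648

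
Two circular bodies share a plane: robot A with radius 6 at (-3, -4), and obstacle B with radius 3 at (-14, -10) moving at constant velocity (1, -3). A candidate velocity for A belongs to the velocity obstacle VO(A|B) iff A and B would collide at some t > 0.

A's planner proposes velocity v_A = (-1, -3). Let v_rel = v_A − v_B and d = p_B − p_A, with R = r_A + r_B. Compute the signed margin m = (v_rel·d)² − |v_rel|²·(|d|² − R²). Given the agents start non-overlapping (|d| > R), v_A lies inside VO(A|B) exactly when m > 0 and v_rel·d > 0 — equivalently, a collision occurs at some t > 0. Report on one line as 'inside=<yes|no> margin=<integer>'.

d = (-11, -6),  |d|² = 157;  R = 6+3 = 9,  c = 157−9² = 76
v_rel = (-2, 0),  |v_rel|² = 4;  v_rel·d = (-2)·(-11) + (0)·(-6) = 22
4·t² − 44·t + 76 = 0  ⇒  m = 22² − 4·76 = 180
m = 180 > 0,  v_rel·d = 22 > 0  ⇒  inside

inside=yes margin=180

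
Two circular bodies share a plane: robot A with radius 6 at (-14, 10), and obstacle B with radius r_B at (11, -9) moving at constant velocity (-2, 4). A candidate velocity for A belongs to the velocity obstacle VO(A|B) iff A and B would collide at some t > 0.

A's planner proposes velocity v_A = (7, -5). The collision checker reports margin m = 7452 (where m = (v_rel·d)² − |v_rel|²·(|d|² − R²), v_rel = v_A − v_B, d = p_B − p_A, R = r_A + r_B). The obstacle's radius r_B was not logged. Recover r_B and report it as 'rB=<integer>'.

m = 7452
d = (25, -19);  v_rel = (9, -9),  |v_rel|² = 162
v_rel×d = (9)·(-19) − (-9)·(25) = 54
since m = R²·162 − 54²:  R² = (2916 + 7452) / 162 = 64
R = √64 = 8  ⇒  r_B = 8 − 6 = 2

rB=2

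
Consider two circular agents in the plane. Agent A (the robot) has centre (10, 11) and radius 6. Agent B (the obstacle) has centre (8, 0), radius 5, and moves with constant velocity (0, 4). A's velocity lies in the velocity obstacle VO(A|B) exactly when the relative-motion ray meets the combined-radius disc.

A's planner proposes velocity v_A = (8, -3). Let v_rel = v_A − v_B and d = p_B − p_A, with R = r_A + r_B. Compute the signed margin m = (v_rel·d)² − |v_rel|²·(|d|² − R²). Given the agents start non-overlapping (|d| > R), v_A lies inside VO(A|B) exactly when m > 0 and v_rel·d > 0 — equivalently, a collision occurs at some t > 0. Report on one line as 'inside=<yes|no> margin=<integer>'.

d = (-2, -11),  |d|² = 125;  R = 6+5 = 11,  c = 125−11² = 4
v_rel = (8, -7),  |v_rel|² = 113;  v_rel·d = (8)·(-2) + (-7)·(-11) = 61
113·t² − 122·t + 4 = 0  ⇒  m = 61² − 113·4 = 3269
m = 3269 > 0,  v_rel·d = 61 > 0  ⇒  inside

inside=yes margin=3269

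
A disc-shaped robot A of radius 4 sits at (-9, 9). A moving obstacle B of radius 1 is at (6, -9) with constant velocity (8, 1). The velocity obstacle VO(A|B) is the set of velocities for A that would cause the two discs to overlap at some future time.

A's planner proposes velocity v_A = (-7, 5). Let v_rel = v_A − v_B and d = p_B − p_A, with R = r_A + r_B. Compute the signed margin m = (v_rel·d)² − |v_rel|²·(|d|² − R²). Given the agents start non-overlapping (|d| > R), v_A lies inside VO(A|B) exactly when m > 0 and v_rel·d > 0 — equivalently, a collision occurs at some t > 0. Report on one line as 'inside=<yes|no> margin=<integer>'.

d = (15, -18),  |d|² = 549;  R = 4+1 = 5,  c = 549−5² = 524
v_rel = (-15, 4),  |v_rel|² = 241;  v_rel·d = (-15)·(15) + (4)·(-18) = -297
241·t² + 594·t + 524 = 0  ⇒  m = (-297)² − 241·524 = -38075
m = -38075 < 0,  v_rel·d = -297 < 0  ⇒  outside

inside=no margin=-38075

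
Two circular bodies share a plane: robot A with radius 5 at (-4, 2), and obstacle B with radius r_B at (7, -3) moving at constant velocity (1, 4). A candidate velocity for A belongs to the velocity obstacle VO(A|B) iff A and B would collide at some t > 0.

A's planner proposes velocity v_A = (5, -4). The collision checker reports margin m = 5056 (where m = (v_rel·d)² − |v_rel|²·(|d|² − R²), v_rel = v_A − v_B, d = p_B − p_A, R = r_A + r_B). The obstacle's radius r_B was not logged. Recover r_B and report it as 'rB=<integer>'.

m = 5056
d = (11, -5);  v_rel = (4, -8),  |v_rel|² = 80
v_rel×d = (4)·(-5) − (-8)·(11) = 68
since m = R²·80 − 68²:  R² = (4624 + 5056) / 80 = 121
R = √121 = 11  ⇒  r_B = 11 − 5 = 6

rB=6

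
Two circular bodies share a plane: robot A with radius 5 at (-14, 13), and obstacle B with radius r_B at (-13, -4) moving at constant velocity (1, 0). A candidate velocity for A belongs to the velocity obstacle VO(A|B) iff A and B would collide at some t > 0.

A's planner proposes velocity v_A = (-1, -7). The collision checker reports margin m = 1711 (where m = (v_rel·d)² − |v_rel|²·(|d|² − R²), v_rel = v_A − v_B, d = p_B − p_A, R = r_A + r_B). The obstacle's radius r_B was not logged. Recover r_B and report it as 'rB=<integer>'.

m = 1711
d = (1, -17);  v_rel = (-2, -7),  |v_rel|² = 53
v_rel×d = (-2)·(-17) − (-7)·(1) = 41
since m = R²·53 − 41²:  R² = (1681 + 1711) / 53 = 64
R = √64 = 8  ⇒  r_B = 8 − 5 = 3

rB=3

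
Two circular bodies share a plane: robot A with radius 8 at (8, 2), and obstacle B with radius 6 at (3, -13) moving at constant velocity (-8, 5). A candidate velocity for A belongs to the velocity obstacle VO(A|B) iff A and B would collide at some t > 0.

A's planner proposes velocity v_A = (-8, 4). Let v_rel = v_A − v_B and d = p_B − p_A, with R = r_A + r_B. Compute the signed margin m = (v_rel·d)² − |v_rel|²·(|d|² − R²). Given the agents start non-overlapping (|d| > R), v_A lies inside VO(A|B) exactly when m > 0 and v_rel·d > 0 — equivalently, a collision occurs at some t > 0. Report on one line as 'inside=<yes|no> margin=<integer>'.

d = (-5, -15),  |d|² = 250;  R = 8+6 = 14,  c = 250−14² = 54
v_rel = (0, -1),  |v_rel|² = 1;  v_rel·d = (0)·(-5) + (-1)·(-15) = 15
1·t² − 30·t + 54 = 0  ⇒  m = 15² − 1·54 = 171
m = 171 > 0,  v_rel·d = 15 > 0  ⇒  inside

inside=yes margin=171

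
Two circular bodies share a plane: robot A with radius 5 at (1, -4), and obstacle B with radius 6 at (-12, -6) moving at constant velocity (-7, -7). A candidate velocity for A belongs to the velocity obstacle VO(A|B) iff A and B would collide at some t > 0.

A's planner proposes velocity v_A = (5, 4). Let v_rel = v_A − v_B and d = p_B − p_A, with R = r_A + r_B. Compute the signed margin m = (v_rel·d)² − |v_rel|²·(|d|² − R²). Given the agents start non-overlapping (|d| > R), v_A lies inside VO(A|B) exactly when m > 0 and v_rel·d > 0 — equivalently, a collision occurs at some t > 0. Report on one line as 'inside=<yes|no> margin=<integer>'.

d = (-13, -2),  |d|² = 173;  R = 5+6 = 11,  c = 173−11² = 52
v_rel = (12, 11),  |v_rel|² = 265;  v_rel·d = (12)·(-13) + (11)·(-2) = -178
265·t² + 356·t + 52 = 0  ⇒  m = (-178)² − 265·52 = 17904
m = 17904 > 0,  v_rel·d = -178 < 0  ⇒  outside

inside=no margin=17904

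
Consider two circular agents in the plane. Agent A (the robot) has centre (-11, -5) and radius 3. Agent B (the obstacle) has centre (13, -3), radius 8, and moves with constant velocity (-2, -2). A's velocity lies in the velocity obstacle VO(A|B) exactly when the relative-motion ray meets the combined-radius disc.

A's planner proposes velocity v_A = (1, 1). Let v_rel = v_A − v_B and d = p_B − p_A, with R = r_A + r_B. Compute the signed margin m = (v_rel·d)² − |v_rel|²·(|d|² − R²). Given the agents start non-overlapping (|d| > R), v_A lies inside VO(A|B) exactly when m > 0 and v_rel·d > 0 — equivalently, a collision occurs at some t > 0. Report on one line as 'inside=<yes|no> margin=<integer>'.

d = (24, 2),  |d|² = 580;  R = 3+8 = 11,  c = 580−11² = 459
v_rel = (3, 3),  |v_rel|² = 18;  v_rel·d = (3)·(24) + (3)·(2) = 78
18·t² − 156·t + 459 = 0  ⇒  m = 78² − 18·459 = -2178
m = -2178 < 0,  v_rel·d = 78 > 0  ⇒  outside

inside=no margin=-2178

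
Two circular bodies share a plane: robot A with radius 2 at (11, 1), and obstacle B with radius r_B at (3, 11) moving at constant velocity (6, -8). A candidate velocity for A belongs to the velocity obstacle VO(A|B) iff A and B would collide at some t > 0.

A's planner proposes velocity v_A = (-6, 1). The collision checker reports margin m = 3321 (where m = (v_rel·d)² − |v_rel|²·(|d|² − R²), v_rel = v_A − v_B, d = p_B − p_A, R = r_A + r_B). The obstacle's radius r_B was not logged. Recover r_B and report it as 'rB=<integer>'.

m = 3321
d = (-8, 10);  v_rel = (-12, 9),  |v_rel|² = 225
v_rel×d = (-12)·(10) − (9)·(-8) = -48
since m = R²·225 − (-48)²:  R² = (2304 + 3321) / 225 = 25
R = √25 = 5  ⇒  r_B = 5 − 2 = 3

rB=3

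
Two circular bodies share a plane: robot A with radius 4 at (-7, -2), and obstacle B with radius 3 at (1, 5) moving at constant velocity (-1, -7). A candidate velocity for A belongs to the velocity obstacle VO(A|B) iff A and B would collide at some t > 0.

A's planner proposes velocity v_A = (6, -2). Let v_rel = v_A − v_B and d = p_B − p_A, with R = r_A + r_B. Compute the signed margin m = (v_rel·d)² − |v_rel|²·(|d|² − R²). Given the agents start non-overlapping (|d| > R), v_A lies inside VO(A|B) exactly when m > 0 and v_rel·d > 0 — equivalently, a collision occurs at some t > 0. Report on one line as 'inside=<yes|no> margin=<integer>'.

d = (8, 7),  |d|² = 113;  R = 4+3 = 7,  c = 113−7² = 64
v_rel = (7, 5),  |v_rel|² = 74;  v_rel·d = (7)·(8) + (5)·(7) = 91
74·t² − 182·t + 64 = 0  ⇒  m = 91² − 74·64 = 3545
m = 3545 > 0,  v_rel·d = 91 > 0  ⇒  inside

inside=yes margin=3545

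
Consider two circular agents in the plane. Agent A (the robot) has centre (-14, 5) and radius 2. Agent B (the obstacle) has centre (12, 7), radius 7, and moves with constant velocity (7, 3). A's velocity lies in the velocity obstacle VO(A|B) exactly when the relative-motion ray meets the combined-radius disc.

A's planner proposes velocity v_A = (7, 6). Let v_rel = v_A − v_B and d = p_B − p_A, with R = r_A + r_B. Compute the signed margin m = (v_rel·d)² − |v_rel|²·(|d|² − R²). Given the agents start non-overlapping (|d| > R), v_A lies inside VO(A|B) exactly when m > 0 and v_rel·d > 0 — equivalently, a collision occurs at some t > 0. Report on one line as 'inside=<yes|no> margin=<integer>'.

d = (26, 2),  |d|² = 680;  R = 2+7 = 9,  c = 680−9² = 599
v_rel = (0, 3),  |v_rel|² = 9;  v_rel·d = (0)·(26) + (3)·(2) = 6
9·t² − 12·t + 599 = 0  ⇒  m = 6² − 9·599 = -5355
m = -5355 < 0,  v_rel·d = 6 > 0  ⇒  outside

inside=no margin=-5355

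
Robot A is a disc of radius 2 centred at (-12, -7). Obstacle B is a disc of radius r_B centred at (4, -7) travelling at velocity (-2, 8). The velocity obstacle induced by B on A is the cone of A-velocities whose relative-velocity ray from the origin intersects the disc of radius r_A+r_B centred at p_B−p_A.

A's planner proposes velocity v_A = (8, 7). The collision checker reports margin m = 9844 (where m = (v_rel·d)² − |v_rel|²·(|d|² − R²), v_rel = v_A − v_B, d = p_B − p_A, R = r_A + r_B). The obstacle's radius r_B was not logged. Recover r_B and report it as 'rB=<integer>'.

m = 9844
d = (16, 0);  v_rel = (10, -1),  |v_rel|² = 101
v_rel×d = (10)·(0) − (-1)·(16) = 16
since m = R²·101 − 16²:  R² = (256 + 9844) / 101 = 100
R = √100 = 10  ⇒  r_B = 10 − 2 = 8

rB=8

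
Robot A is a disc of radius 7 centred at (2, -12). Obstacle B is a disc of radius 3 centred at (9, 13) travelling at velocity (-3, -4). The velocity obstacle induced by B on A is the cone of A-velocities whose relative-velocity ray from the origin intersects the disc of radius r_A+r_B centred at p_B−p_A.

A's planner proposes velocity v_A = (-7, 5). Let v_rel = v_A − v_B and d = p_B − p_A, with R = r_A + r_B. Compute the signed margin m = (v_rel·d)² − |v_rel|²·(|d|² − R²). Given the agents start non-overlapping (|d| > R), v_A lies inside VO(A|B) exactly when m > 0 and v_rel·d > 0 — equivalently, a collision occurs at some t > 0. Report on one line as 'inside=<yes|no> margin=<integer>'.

d = (7, 25),  |d|² = 674;  R = 7+3 = 10,  c = 674−10² = 574
v_rel = (-4, 9),  |v_rel|² = 97;  v_rel·d = (-4)·(7) + (9)·(25) = 197
97·t² − 394·t + 574 = 0  ⇒  m = 197² − 97·574 = -16869
m = -16869 < 0,  v_rel·d = 197 > 0  ⇒  outside

inside=no margin=-16869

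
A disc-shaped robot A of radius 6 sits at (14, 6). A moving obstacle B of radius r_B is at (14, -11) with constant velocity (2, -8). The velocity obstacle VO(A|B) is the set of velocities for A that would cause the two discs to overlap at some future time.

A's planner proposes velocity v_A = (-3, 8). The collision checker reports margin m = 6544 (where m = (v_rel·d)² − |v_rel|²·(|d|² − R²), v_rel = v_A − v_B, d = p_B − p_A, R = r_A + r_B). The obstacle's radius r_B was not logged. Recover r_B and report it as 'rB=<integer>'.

m = 6544
d = (0, -17);  v_rel = (-5, 16),  |v_rel|² = 281
v_rel×d = (-5)·(-17) − (16)·(0) = 85
since m = R²·281 − 85²:  R² = (7225 + 6544) / 281 = 49
R = √49 = 7  ⇒  r_B = 7 − 6 = 1

rB=1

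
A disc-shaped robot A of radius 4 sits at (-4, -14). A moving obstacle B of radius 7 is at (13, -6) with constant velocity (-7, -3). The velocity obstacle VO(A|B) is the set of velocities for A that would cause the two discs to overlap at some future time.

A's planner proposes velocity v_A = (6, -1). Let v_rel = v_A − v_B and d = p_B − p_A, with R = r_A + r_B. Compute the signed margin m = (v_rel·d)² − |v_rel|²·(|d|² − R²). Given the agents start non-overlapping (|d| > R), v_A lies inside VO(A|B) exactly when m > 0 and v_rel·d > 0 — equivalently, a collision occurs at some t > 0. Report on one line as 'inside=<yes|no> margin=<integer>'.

d = (17, 8),  |d|² = 353;  R = 4+7 = 11,  c = 353−11² = 232
v_rel = (13, 2),  |v_rel|² = 173;  v_rel·d = (13)·(17) + (2)·(8) = 237
173·t² − 474·t + 232 = 0  ⇒  m = 237² − 173·232 = 16033
m = 16033 > 0,  v_rel·d = 237 > 0  ⇒  inside

inside=yes margin=16033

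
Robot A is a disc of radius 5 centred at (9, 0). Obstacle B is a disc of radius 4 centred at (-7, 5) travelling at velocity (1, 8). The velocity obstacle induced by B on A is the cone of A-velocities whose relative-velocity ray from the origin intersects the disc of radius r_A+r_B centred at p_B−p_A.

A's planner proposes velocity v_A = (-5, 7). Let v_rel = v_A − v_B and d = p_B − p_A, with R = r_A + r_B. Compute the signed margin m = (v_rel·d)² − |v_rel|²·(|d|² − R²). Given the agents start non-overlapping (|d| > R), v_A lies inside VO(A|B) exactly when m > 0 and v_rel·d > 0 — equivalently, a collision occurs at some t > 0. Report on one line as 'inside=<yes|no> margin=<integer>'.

d = (-16, 5),  |d|² = 281;  R = 5+4 = 9,  c = 281−9² = 200
v_rel = (-6, -1),  |v_rel|² = 37;  v_rel·d = (-6)·(-16) + (-1)·(5) = 91
37·t² − 182·t + 200 = 0  ⇒  m = 91² − 37·200 = 881
m = 881 > 0,  v_rel·d = 91 > 0  ⇒  inside

inside=yes margin=881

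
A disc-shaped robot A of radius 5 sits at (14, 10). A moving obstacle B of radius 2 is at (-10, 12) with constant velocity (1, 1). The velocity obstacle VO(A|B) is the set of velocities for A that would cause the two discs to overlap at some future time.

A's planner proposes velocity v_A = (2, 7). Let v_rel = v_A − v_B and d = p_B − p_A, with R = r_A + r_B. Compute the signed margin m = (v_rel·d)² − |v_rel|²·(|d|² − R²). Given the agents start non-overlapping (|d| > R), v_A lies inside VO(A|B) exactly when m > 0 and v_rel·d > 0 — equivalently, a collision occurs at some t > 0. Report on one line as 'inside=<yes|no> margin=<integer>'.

d = (-24, 2),  |d|² = 580;  R = 5+2 = 7,  c = 580−7² = 531
v_rel = (1, 6),  |v_rel|² = 37;  v_rel·d = (1)·(-24) + (6)·(2) = -12
37·t² + 24·t + 531 = 0  ⇒  m = (-12)² − 37·531 = -19503
m = -19503 < 0,  v_rel·d = -12 < 0  ⇒  outside

inside=no margin=-19503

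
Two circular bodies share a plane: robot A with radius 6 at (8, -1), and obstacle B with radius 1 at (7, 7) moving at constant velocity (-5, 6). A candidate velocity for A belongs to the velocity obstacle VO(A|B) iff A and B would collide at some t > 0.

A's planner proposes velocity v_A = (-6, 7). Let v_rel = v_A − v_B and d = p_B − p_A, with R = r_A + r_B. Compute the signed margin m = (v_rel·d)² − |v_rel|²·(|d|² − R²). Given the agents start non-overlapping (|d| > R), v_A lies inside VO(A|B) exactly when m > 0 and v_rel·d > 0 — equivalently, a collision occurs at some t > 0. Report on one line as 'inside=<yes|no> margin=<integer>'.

d = (-1, 8),  |d|² = 65;  R = 6+1 = 7,  c = 65−7² = 16
v_rel = (-1, 1),  |v_rel|² = 2;  v_rel·d = (-1)·(-1) + (1)·(8) = 9
2·t² − 18·t + 16 = 0  ⇒  m = 9² − 2·16 = 49
m = 49 > 0,  v_rel·d = 9 > 0  ⇒  inside

inside=yes margin=49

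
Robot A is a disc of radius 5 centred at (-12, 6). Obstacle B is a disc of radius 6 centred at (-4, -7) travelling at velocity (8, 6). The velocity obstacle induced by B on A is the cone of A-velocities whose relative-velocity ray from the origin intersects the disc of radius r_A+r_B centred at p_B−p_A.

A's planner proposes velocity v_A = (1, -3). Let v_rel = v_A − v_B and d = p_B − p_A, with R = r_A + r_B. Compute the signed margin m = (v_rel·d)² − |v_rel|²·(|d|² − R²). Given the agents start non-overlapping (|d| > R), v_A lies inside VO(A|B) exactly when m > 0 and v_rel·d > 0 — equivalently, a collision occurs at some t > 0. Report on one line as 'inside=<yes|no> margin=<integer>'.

d = (8, -13),  |d|² = 233;  R = 5+6 = 11,  c = 233−11² = 112
v_rel = (-7, -9),  |v_rel|² = 130;  v_rel·d = (-7)·(8) + (-9)·(-13) = 61
130·t² − 122·t + 112 = 0  ⇒  m = 61² − 130·112 = -10839
m = -10839 < 0,  v_rel·d = 61 > 0  ⇒  outside

inside=no margin=-10839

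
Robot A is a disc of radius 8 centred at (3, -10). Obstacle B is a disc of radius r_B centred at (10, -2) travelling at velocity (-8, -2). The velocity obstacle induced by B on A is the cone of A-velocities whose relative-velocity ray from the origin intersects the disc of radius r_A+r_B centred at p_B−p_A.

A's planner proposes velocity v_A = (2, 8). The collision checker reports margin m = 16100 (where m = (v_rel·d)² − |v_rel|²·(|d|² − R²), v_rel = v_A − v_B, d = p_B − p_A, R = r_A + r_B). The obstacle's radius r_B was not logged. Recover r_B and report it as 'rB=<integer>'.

m = 16100
d = (7, 8);  v_rel = (10, 10),  |v_rel|² = 200
v_rel×d = (10)·(8) − (10)·(7) = 10
since m = R²·200 − 10²:  R² = (100 + 16100) / 200 = 81
R = √81 = 9  ⇒  r_B = 9 − 8 = 1

rB=1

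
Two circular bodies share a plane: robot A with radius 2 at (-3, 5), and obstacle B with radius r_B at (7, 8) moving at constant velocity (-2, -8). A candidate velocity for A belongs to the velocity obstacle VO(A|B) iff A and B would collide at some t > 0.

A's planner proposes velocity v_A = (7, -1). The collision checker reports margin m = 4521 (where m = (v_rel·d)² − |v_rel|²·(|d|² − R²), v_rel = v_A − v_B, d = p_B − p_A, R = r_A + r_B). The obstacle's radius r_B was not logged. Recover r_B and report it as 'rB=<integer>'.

m = 4521
d = (10, 3);  v_rel = (9, 7),  |v_rel|² = 130
v_rel×d = (9)·(3) − (7)·(10) = -43
since m = R²·130 − (-43)²:  R² = (1849 + 4521) / 130 = 49
R = √49 = 7  ⇒  r_B = 7 − 2 = 5

rB=5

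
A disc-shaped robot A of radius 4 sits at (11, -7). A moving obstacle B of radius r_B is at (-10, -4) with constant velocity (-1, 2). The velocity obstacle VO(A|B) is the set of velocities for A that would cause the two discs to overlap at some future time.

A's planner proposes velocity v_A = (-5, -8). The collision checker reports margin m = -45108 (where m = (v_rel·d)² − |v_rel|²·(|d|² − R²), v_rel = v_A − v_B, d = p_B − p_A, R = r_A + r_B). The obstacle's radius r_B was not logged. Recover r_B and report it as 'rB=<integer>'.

m = -45108
d = (-21, 3);  v_rel = (-4, -10),  |v_rel|² = 116
v_rel×d = (-4)·(3) − (-10)·(-21) = -222
since m = R²·116 − (-222)²:  R² = (49284 + -45108) / 116 = 36
R = √36 = 6  ⇒  r_B = 6 − 4 = 2

rB=2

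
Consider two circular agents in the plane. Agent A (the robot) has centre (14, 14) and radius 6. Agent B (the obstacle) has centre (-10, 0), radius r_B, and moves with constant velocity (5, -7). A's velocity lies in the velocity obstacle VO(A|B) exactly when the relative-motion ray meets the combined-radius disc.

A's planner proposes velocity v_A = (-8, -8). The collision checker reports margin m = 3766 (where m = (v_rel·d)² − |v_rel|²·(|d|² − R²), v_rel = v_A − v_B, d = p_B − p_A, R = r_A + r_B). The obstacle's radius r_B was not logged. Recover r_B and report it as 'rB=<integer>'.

m = 3766
d = (-24, -14);  v_rel = (-13, -1),  |v_rel|² = 170
v_rel×d = (-13)·(-14) − (-1)·(-24) = 158
since m = R²·170 − 158²:  R² = (24964 + 3766) / 170 = 169
R = √169 = 13  ⇒  r_B = 13 − 6 = 7

rB=7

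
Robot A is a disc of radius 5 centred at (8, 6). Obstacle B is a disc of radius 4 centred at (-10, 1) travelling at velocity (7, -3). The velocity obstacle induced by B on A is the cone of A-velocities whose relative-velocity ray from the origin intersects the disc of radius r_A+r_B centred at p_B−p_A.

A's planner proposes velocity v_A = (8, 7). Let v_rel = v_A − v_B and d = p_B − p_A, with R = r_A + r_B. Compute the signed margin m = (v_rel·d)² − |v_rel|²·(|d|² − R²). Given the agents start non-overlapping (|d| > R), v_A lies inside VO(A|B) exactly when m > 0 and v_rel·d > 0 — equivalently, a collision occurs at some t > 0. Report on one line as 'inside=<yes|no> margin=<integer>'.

d = (-18, -5),  |d|² = 349;  R = 5+4 = 9,  c = 349−9² = 268
v_rel = (1, 10),  |v_rel|² = 101;  v_rel·d = (1)·(-18) + (10)·(-5) = -68
101·t² + 136·t + 268 = 0  ⇒  m = (-68)² − 101·268 = -22444
m = -22444 < 0,  v_rel·d = -68 < 0  ⇒  outside

inside=no margin=-22444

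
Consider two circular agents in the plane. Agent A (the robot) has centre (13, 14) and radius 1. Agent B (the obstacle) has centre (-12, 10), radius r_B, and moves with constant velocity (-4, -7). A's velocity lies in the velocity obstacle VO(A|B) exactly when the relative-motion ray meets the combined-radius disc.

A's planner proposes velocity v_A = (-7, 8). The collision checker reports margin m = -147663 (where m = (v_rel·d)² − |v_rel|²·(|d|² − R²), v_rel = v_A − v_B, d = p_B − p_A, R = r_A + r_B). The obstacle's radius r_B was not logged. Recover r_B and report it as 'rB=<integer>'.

m = -147663
d = (-25, -4);  v_rel = (-3, 15),  |v_rel|² = 234
v_rel×d = (-3)·(-4) − (15)·(-25) = 387
since m = R²·234 − 387²:  R² = (149769 + -147663) / 234 = 9
R = √9 = 3  ⇒  r_B = 3 − 1 = 2

rB=2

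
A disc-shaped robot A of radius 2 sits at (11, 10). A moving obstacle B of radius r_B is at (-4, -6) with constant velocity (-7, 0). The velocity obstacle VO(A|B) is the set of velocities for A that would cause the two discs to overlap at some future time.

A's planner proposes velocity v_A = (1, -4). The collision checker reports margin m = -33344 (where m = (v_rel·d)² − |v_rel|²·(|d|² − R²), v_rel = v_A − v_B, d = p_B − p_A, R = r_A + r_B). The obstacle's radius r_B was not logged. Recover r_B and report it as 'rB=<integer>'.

m = -33344
d = (-15, -16);  v_rel = (8, -4),  |v_rel|² = 80
v_rel×d = (8)·(-16) − (-4)·(-15) = -188
since m = R²·80 − (-188)²:  R² = (35344 + -33344) / 80 = 25
R = √25 = 5  ⇒  r_B = 5 − 2 = 3

rB=3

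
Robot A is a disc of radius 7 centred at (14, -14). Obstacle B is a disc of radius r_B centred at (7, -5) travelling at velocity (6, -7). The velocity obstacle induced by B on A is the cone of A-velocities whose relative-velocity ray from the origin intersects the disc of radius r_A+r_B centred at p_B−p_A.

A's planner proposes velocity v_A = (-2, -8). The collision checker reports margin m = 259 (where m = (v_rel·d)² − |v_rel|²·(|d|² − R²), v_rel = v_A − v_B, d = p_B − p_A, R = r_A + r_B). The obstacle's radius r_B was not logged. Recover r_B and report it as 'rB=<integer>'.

m = 259
d = (-7, 9);  v_rel = (-8, -1),  |v_rel|² = 65
v_rel×d = (-8)·(9) − (-1)·(-7) = -79
since m = R²·65 − (-79)²:  R² = (6241 + 259) / 65 = 100
R = √100 = 10  ⇒  r_B = 10 − 7 = 3

rB=3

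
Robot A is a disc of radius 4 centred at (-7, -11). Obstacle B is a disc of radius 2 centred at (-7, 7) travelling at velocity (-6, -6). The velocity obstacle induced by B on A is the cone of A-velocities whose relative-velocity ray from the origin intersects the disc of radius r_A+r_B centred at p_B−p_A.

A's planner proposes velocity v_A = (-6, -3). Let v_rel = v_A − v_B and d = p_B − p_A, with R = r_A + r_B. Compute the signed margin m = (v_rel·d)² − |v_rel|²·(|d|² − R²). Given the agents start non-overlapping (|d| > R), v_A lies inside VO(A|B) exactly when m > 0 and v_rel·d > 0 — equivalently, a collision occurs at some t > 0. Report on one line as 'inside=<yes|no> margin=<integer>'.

d = (0, 18),  |d|² = 324;  R = 4+2 = 6,  c = 324−6² = 288
v_rel = (0, 3),  |v_rel|² = 9;  v_rel·d = (0)·(0) + (3)·(18) = 54
9·t² − 108·t + 288 = 0  ⇒  m = 54² − 9·288 = 324
m = 324 > 0,  v_rel·d = 54 > 0  ⇒  inside

inside=yes margin=324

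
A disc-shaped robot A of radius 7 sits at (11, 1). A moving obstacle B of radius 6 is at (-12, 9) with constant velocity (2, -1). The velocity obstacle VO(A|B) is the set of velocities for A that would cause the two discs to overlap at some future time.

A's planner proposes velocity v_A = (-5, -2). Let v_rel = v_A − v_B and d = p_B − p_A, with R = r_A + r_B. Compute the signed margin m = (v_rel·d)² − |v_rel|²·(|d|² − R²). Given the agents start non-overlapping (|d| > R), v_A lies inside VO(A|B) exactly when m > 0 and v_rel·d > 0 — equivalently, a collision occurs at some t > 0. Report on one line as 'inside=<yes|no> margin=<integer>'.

d = (-23, 8),  |d|² = 593;  R = 7+6 = 13,  c = 593−13² = 424
v_rel = (-7, -1),  |v_rel|² = 50;  v_rel·d = (-7)·(-23) + (-1)·(8) = 153
50·t² − 306·t + 424 = 0  ⇒  m = 153² − 50·424 = 2209
m = 2209 > 0,  v_rel·d = 153 > 0  ⇒  inside

inside=yes margin=2209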